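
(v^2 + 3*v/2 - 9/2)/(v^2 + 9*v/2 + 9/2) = (2*v - 3)/(2*v + 3)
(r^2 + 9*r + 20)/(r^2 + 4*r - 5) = (r + 4)/(r - 1)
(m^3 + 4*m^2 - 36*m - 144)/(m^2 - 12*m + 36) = (m^2 + 10*m + 24)/(m - 6)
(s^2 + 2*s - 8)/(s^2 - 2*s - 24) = (s - 2)/(s - 6)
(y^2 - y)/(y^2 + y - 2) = y/(y + 2)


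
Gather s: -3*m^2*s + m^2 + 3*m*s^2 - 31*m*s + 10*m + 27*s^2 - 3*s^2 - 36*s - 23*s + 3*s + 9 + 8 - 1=m^2 + 10*m + s^2*(3*m + 24) + s*(-3*m^2 - 31*m - 56) + 16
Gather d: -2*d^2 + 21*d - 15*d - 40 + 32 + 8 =-2*d^2 + 6*d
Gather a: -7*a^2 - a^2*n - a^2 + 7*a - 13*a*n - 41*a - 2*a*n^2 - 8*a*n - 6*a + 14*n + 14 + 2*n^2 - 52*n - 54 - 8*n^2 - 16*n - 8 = a^2*(-n - 8) + a*(-2*n^2 - 21*n - 40) - 6*n^2 - 54*n - 48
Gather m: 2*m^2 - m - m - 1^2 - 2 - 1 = 2*m^2 - 2*m - 4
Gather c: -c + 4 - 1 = 3 - c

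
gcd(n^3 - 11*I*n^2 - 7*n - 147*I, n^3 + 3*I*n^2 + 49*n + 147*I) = n^2 - 4*I*n + 21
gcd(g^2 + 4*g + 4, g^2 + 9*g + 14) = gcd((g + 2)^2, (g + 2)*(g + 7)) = g + 2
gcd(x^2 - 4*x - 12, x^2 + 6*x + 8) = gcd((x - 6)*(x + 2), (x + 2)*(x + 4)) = x + 2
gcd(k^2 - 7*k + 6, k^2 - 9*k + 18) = k - 6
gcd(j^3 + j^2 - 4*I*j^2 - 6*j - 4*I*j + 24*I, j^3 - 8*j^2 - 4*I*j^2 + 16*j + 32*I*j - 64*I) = j - 4*I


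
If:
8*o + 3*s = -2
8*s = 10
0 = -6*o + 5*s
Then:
No Solution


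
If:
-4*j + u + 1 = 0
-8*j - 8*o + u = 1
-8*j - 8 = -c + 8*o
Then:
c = u + 7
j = u/4 + 1/4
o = -u/8 - 3/8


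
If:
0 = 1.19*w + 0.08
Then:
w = -0.07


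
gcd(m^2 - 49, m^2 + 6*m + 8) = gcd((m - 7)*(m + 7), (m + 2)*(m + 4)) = 1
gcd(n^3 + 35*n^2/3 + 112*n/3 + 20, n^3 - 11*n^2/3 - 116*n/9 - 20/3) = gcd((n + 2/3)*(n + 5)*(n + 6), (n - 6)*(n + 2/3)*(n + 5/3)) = n + 2/3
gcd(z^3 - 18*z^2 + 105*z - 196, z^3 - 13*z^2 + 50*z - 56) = z^2 - 11*z + 28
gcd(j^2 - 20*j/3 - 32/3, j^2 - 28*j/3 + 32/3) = j - 8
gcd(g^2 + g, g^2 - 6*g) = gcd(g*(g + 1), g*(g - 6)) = g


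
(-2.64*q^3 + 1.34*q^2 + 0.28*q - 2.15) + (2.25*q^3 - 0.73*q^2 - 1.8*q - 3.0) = -0.39*q^3 + 0.61*q^2 - 1.52*q - 5.15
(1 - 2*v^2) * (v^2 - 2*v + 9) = -2*v^4 + 4*v^3 - 17*v^2 - 2*v + 9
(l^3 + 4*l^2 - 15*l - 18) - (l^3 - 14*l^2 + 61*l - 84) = 18*l^2 - 76*l + 66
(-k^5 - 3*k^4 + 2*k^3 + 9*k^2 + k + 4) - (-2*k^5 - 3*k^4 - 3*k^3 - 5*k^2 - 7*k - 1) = k^5 + 5*k^3 + 14*k^2 + 8*k + 5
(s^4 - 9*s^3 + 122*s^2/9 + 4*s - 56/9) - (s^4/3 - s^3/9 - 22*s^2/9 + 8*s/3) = 2*s^4/3 - 80*s^3/9 + 16*s^2 + 4*s/3 - 56/9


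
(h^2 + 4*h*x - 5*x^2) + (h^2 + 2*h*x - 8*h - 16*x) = 2*h^2 + 6*h*x - 8*h - 5*x^2 - 16*x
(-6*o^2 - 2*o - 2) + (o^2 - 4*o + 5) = -5*o^2 - 6*o + 3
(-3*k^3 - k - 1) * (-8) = 24*k^3 + 8*k + 8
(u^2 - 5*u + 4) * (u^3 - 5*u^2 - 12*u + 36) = u^5 - 10*u^4 + 17*u^3 + 76*u^2 - 228*u + 144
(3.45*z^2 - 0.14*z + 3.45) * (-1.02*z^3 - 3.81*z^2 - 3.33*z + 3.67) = -3.519*z^5 - 13.0017*z^4 - 14.4741*z^3 - 0.0168000000000005*z^2 - 12.0023*z + 12.6615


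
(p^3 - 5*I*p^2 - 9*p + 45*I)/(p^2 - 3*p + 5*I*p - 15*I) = (p^2 + p*(3 - 5*I) - 15*I)/(p + 5*I)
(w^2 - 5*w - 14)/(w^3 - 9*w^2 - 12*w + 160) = (w^2 - 5*w - 14)/(w^3 - 9*w^2 - 12*w + 160)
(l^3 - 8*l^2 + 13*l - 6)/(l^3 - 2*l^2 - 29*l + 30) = (l - 1)/(l + 5)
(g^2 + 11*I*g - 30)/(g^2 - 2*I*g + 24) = (g^2 + 11*I*g - 30)/(g^2 - 2*I*g + 24)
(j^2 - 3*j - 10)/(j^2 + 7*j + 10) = (j - 5)/(j + 5)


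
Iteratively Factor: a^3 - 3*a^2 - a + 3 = (a + 1)*(a^2 - 4*a + 3) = (a - 1)*(a + 1)*(a - 3)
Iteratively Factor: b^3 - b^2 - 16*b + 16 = (b - 1)*(b^2 - 16) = (b - 4)*(b - 1)*(b + 4)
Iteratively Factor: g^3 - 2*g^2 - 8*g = (g + 2)*(g^2 - 4*g) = (g - 4)*(g + 2)*(g)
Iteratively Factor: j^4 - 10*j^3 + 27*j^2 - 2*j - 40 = (j - 5)*(j^3 - 5*j^2 + 2*j + 8) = (j - 5)*(j - 4)*(j^2 - j - 2) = (j - 5)*(j - 4)*(j + 1)*(j - 2)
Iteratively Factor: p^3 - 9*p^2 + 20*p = (p)*(p^2 - 9*p + 20) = p*(p - 4)*(p - 5)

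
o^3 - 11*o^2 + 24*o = o*(o - 8)*(o - 3)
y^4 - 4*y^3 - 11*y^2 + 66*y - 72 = (y - 3)^2*(y - 2)*(y + 4)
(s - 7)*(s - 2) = s^2 - 9*s + 14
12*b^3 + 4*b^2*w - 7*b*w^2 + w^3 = (-6*b + w)*(-2*b + w)*(b + w)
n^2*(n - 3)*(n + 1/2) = n^4 - 5*n^3/2 - 3*n^2/2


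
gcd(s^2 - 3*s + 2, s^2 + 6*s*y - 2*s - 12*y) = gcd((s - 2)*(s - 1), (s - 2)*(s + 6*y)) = s - 2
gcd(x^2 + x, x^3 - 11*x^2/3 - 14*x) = x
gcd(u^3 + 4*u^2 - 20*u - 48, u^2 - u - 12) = u - 4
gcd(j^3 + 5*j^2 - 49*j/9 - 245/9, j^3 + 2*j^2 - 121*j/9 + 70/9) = j^2 + 8*j/3 - 35/3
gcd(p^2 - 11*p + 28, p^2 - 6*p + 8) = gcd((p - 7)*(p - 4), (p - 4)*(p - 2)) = p - 4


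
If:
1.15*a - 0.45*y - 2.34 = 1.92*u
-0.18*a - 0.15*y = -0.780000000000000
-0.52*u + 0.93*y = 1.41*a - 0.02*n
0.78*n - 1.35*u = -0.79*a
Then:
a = 2.02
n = -3.19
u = -0.66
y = 2.77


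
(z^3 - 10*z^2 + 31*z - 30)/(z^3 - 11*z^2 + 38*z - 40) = (z - 3)/(z - 4)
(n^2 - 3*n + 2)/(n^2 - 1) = (n - 2)/(n + 1)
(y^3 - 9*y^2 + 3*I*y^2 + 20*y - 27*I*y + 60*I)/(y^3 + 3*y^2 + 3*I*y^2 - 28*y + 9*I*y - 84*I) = (y - 5)/(y + 7)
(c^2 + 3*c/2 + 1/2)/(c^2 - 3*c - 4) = (c + 1/2)/(c - 4)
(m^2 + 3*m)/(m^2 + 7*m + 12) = m/(m + 4)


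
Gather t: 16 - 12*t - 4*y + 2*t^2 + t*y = 2*t^2 + t*(y - 12) - 4*y + 16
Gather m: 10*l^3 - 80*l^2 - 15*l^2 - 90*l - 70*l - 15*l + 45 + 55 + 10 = 10*l^3 - 95*l^2 - 175*l + 110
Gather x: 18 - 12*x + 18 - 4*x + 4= 40 - 16*x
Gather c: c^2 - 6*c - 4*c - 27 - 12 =c^2 - 10*c - 39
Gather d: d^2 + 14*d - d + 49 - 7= d^2 + 13*d + 42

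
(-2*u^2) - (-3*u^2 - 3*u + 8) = u^2 + 3*u - 8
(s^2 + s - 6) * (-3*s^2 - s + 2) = -3*s^4 - 4*s^3 + 19*s^2 + 8*s - 12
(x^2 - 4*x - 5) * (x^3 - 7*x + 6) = x^5 - 4*x^4 - 12*x^3 + 34*x^2 + 11*x - 30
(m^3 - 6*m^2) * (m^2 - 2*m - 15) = m^5 - 8*m^4 - 3*m^3 + 90*m^2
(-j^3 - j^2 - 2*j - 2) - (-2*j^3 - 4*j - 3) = j^3 - j^2 + 2*j + 1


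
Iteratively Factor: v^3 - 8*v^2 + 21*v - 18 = (v - 3)*(v^2 - 5*v + 6) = (v - 3)^2*(v - 2)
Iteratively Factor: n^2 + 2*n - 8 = (n + 4)*(n - 2)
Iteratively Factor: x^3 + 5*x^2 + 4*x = (x + 1)*(x^2 + 4*x) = (x + 1)*(x + 4)*(x)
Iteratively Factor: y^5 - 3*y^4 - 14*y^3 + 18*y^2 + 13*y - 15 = (y - 5)*(y^4 + 2*y^3 - 4*y^2 - 2*y + 3) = (y - 5)*(y - 1)*(y^3 + 3*y^2 - y - 3) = (y - 5)*(y - 1)*(y + 1)*(y^2 + 2*y - 3) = (y - 5)*(y - 1)^2*(y + 1)*(y + 3)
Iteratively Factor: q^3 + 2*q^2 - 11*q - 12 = (q + 1)*(q^2 + q - 12) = (q + 1)*(q + 4)*(q - 3)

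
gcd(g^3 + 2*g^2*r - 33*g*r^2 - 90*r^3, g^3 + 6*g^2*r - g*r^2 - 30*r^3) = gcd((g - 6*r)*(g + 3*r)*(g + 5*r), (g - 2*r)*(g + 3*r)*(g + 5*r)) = g^2 + 8*g*r + 15*r^2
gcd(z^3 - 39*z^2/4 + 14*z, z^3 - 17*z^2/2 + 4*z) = z^2 - 8*z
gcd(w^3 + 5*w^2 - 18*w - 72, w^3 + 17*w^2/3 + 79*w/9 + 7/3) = w + 3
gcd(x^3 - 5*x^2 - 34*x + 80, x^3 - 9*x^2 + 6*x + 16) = x^2 - 10*x + 16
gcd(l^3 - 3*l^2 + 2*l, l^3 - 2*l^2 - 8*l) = l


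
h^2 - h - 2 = (h - 2)*(h + 1)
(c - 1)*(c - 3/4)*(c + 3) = c^3 + 5*c^2/4 - 9*c/2 + 9/4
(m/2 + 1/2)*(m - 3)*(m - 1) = m^3/2 - 3*m^2/2 - m/2 + 3/2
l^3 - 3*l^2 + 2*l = l*(l - 2)*(l - 1)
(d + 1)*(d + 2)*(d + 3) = d^3 + 6*d^2 + 11*d + 6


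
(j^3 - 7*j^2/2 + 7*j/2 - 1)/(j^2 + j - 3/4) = 2*(j^2 - 3*j + 2)/(2*j + 3)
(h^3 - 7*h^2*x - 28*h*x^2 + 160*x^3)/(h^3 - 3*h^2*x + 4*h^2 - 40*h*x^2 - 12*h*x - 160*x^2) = (h - 4*x)/(h + 4)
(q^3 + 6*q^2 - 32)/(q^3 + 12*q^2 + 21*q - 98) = (q^2 + 8*q + 16)/(q^2 + 14*q + 49)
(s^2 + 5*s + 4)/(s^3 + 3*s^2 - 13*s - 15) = (s + 4)/(s^2 + 2*s - 15)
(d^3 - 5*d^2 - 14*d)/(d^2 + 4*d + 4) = d*(d - 7)/(d + 2)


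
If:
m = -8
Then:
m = -8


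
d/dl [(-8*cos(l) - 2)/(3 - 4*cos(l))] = 32*sin(l)/(4*cos(l) - 3)^2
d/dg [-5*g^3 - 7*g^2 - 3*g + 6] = -15*g^2 - 14*g - 3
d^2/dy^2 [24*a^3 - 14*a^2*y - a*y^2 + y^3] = -2*a + 6*y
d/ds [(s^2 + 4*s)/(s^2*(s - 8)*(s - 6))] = 2*(-s^3 + s^2 + 56*s - 96)/(s^2*(s^4 - 28*s^3 + 292*s^2 - 1344*s + 2304))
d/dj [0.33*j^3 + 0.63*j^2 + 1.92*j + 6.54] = 0.99*j^2 + 1.26*j + 1.92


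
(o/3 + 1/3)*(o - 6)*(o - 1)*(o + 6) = o^4/3 - 37*o^2/3 + 12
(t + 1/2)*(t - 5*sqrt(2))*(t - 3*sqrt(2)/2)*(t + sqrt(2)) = t^4 - 11*sqrt(2)*t^3/2 + t^3/2 - 11*sqrt(2)*t^2/4 + 2*t^2 + t + 15*sqrt(2)*t + 15*sqrt(2)/2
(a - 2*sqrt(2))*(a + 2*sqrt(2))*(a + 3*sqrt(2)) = a^3 + 3*sqrt(2)*a^2 - 8*a - 24*sqrt(2)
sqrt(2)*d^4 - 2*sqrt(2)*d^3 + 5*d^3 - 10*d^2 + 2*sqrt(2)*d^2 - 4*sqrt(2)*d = d*(d - 2)*(d + 2*sqrt(2))*(sqrt(2)*d + 1)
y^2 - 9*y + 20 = (y - 5)*(y - 4)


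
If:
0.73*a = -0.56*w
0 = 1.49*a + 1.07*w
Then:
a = 0.00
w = 0.00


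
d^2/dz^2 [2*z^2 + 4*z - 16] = 4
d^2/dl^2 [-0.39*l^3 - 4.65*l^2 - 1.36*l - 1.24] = -2.34*l - 9.3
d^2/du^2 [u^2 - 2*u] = 2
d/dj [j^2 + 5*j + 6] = 2*j + 5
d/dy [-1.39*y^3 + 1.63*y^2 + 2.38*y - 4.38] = -4.17*y^2 + 3.26*y + 2.38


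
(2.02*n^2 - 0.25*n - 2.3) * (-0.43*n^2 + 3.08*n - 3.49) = -0.8686*n^4 + 6.3291*n^3 - 6.8308*n^2 - 6.2115*n + 8.027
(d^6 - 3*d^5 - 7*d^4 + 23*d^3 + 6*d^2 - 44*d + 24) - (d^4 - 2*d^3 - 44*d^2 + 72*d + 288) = d^6 - 3*d^5 - 8*d^4 + 25*d^3 + 50*d^2 - 116*d - 264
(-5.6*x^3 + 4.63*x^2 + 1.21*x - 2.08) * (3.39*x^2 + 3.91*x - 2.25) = -18.984*x^5 - 6.2003*x^4 + 34.8052*x^3 - 12.7376*x^2 - 10.8553*x + 4.68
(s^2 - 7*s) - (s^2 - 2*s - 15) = 15 - 5*s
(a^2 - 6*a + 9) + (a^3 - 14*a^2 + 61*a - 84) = a^3 - 13*a^2 + 55*a - 75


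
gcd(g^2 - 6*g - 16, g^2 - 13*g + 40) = g - 8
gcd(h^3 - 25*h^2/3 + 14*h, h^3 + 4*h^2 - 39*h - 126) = h - 6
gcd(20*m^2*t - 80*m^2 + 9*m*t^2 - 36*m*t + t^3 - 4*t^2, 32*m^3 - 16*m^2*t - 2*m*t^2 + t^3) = 4*m + t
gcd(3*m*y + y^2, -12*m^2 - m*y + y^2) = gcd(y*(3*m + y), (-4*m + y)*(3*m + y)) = 3*m + y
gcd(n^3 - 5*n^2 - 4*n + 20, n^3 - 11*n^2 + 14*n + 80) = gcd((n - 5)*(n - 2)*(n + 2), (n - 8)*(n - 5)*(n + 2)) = n^2 - 3*n - 10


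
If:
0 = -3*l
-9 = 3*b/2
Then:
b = -6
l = 0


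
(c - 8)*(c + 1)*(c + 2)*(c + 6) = c^4 + c^3 - 52*c^2 - 148*c - 96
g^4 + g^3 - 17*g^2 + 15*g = g*(g - 3)*(g - 1)*(g + 5)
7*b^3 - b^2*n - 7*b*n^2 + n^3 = (-7*b + n)*(-b + n)*(b + n)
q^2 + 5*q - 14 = (q - 2)*(q + 7)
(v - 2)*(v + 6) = v^2 + 4*v - 12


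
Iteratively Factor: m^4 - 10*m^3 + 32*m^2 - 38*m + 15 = (m - 5)*(m^3 - 5*m^2 + 7*m - 3) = (m - 5)*(m - 1)*(m^2 - 4*m + 3) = (m - 5)*(m - 3)*(m - 1)*(m - 1)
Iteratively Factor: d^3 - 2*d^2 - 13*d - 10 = (d - 5)*(d^2 + 3*d + 2) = (d - 5)*(d + 2)*(d + 1)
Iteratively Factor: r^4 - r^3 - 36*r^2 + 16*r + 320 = (r + 4)*(r^3 - 5*r^2 - 16*r + 80) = (r + 4)^2*(r^2 - 9*r + 20) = (r - 4)*(r + 4)^2*(r - 5)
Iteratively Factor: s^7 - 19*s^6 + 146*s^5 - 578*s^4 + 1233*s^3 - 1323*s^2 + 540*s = (s)*(s^6 - 19*s^5 + 146*s^4 - 578*s^3 + 1233*s^2 - 1323*s + 540) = s*(s - 1)*(s^5 - 18*s^4 + 128*s^3 - 450*s^2 + 783*s - 540) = s*(s - 3)*(s - 1)*(s^4 - 15*s^3 + 83*s^2 - 201*s + 180) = s*(s - 3)^2*(s - 1)*(s^3 - 12*s^2 + 47*s - 60) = s*(s - 5)*(s - 3)^2*(s - 1)*(s^2 - 7*s + 12) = s*(s - 5)*(s - 3)^3*(s - 1)*(s - 4)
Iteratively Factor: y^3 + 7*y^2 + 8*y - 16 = (y + 4)*(y^2 + 3*y - 4) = (y + 4)^2*(y - 1)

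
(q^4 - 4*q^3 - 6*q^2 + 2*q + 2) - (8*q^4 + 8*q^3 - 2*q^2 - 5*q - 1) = -7*q^4 - 12*q^3 - 4*q^2 + 7*q + 3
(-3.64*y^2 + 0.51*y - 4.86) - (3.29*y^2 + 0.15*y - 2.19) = -6.93*y^2 + 0.36*y - 2.67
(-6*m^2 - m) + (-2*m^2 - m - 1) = -8*m^2 - 2*m - 1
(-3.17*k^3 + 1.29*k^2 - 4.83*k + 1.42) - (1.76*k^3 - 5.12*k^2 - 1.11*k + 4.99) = -4.93*k^3 + 6.41*k^2 - 3.72*k - 3.57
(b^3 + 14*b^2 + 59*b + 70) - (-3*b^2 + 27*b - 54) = b^3 + 17*b^2 + 32*b + 124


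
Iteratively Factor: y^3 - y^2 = (y)*(y^2 - y) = y^2*(y - 1)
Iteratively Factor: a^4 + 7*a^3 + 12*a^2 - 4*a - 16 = (a + 2)*(a^3 + 5*a^2 + 2*a - 8) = (a + 2)*(a + 4)*(a^2 + a - 2) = (a - 1)*(a + 2)*(a + 4)*(a + 2)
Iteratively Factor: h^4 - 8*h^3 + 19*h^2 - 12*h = (h)*(h^3 - 8*h^2 + 19*h - 12) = h*(h - 1)*(h^2 - 7*h + 12) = h*(h - 3)*(h - 1)*(h - 4)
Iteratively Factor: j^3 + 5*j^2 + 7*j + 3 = (j + 1)*(j^2 + 4*j + 3) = (j + 1)*(j + 3)*(j + 1)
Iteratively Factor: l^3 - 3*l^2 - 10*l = (l)*(l^2 - 3*l - 10) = l*(l + 2)*(l - 5)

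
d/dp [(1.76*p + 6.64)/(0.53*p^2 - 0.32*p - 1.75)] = (0.9328*p^2 - 0.5632*p - (1.06*p - 0.32)*(1.76*p + 6.64) - 3.08)/(-0.53*p^2 + 0.32*p + 1.75)^2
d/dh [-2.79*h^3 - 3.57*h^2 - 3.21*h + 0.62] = -8.37*h^2 - 7.14*h - 3.21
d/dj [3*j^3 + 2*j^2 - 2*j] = 9*j^2 + 4*j - 2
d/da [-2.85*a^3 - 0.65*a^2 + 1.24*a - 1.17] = -8.55*a^2 - 1.3*a + 1.24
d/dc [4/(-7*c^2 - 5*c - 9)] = 4*(14*c + 5)/(7*c^2 + 5*c + 9)^2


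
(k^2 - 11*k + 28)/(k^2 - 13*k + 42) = (k - 4)/(k - 6)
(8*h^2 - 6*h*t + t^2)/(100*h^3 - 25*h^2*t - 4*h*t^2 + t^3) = (-2*h + t)/(-25*h^2 + t^2)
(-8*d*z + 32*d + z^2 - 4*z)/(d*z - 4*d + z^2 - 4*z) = (-8*d + z)/(d + z)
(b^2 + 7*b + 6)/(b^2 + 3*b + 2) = (b + 6)/(b + 2)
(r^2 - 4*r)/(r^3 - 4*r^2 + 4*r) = (r - 4)/(r^2 - 4*r + 4)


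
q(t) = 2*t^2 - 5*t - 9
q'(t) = 4*t - 5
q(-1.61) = 4.23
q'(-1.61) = -11.44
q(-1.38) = 1.71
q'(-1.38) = -10.52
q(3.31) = -3.64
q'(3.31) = 8.24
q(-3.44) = 31.87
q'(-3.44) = -18.76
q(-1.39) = 1.81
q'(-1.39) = -10.56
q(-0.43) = -6.48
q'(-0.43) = -6.72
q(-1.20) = -0.12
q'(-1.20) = -9.80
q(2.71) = -7.86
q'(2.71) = 5.84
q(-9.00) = 198.00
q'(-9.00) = -41.00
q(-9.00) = 198.00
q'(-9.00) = -41.00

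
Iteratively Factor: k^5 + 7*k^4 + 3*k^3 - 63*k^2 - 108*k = (k + 3)*(k^4 + 4*k^3 - 9*k^2 - 36*k) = (k + 3)^2*(k^3 + k^2 - 12*k) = (k - 3)*(k + 3)^2*(k^2 + 4*k) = (k - 3)*(k + 3)^2*(k + 4)*(k)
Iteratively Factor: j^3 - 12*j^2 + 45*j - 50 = (j - 2)*(j^2 - 10*j + 25) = (j - 5)*(j - 2)*(j - 5)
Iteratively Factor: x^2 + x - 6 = (x + 3)*(x - 2)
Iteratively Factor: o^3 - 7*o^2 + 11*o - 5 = (o - 1)*(o^2 - 6*o + 5) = (o - 1)^2*(o - 5)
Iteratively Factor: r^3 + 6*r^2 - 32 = (r - 2)*(r^2 + 8*r + 16) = (r - 2)*(r + 4)*(r + 4)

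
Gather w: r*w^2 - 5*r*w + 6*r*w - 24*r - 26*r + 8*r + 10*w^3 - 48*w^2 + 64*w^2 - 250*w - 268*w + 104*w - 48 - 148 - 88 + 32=-42*r + 10*w^3 + w^2*(r + 16) + w*(r - 414) - 252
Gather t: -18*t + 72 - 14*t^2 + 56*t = -14*t^2 + 38*t + 72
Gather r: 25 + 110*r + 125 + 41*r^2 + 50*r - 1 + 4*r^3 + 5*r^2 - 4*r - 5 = 4*r^3 + 46*r^2 + 156*r + 144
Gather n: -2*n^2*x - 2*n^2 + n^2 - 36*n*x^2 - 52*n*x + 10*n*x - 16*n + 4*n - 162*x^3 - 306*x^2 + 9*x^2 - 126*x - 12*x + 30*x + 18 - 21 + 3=n^2*(-2*x - 1) + n*(-36*x^2 - 42*x - 12) - 162*x^3 - 297*x^2 - 108*x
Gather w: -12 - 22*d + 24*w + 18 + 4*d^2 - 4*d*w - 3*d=4*d^2 - 25*d + w*(24 - 4*d) + 6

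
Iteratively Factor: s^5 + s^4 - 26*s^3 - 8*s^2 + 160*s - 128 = (s - 4)*(s^4 + 5*s^3 - 6*s^2 - 32*s + 32) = (s - 4)*(s - 1)*(s^3 + 6*s^2 - 32) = (s - 4)*(s - 1)*(s + 4)*(s^2 + 2*s - 8) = (s - 4)*(s - 1)*(s + 4)^2*(s - 2)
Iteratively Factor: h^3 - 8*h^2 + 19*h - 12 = (h - 4)*(h^2 - 4*h + 3) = (h - 4)*(h - 1)*(h - 3)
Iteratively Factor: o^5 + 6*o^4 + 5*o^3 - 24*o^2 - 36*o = (o - 2)*(o^4 + 8*o^3 + 21*o^2 + 18*o) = (o - 2)*(o + 3)*(o^3 + 5*o^2 + 6*o) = (o - 2)*(o + 2)*(o + 3)*(o^2 + 3*o) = o*(o - 2)*(o + 2)*(o + 3)*(o + 3)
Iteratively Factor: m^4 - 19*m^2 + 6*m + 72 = (m + 4)*(m^3 - 4*m^2 - 3*m + 18) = (m - 3)*(m + 4)*(m^2 - m - 6) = (m - 3)*(m + 2)*(m + 4)*(m - 3)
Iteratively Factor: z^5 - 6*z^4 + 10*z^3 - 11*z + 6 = (z - 1)*(z^4 - 5*z^3 + 5*z^2 + 5*z - 6) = (z - 1)*(z + 1)*(z^3 - 6*z^2 + 11*z - 6) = (z - 3)*(z - 1)*(z + 1)*(z^2 - 3*z + 2) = (z - 3)*(z - 2)*(z - 1)*(z + 1)*(z - 1)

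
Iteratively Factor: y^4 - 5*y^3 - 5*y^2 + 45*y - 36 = (y + 3)*(y^3 - 8*y^2 + 19*y - 12) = (y - 1)*(y + 3)*(y^2 - 7*y + 12) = (y - 3)*(y - 1)*(y + 3)*(y - 4)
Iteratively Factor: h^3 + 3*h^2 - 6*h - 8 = (h + 1)*(h^2 + 2*h - 8) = (h - 2)*(h + 1)*(h + 4)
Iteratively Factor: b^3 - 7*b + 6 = (b - 1)*(b^2 + b - 6) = (b - 1)*(b + 3)*(b - 2)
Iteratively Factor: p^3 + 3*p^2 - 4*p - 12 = (p + 3)*(p^2 - 4) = (p - 2)*(p + 3)*(p + 2)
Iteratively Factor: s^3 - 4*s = (s + 2)*(s^2 - 2*s) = (s - 2)*(s + 2)*(s)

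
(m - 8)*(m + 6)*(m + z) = m^3 + m^2*z - 2*m^2 - 2*m*z - 48*m - 48*z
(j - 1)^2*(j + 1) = j^3 - j^2 - j + 1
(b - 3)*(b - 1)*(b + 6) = b^3 + 2*b^2 - 21*b + 18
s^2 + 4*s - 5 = (s - 1)*(s + 5)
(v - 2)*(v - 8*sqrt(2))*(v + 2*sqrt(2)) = v^3 - 6*sqrt(2)*v^2 - 2*v^2 - 32*v + 12*sqrt(2)*v + 64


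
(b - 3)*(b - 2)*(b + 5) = b^3 - 19*b + 30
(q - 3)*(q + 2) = q^2 - q - 6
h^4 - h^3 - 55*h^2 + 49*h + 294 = (h - 7)*(h - 3)*(h + 2)*(h + 7)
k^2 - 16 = (k - 4)*(k + 4)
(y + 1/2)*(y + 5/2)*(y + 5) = y^3 + 8*y^2 + 65*y/4 + 25/4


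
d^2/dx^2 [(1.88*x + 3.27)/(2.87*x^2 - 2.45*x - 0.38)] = ((-32.3736*x - 9.5578)*(-2.87*x^2 + 2.45*x + 0.38) - (1.88*x + 3.27)*(5.74*x - 2.45)*(11.48*x - 4.9))/(-2.87*x^2 + 2.45*x + 0.38)^3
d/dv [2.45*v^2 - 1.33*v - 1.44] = 4.9*v - 1.33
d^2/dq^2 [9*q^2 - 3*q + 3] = 18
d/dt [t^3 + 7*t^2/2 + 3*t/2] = 3*t^2 + 7*t + 3/2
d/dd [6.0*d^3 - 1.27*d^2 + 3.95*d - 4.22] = 18.0*d^2 - 2.54*d + 3.95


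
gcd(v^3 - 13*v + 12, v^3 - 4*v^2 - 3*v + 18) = v - 3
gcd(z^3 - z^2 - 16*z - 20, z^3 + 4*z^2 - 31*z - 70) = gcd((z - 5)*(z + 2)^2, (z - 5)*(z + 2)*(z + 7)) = z^2 - 3*z - 10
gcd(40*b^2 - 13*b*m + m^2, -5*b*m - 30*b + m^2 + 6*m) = 5*b - m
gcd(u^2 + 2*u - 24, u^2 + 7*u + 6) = u + 6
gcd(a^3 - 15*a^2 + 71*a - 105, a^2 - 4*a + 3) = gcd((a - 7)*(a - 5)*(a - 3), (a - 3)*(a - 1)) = a - 3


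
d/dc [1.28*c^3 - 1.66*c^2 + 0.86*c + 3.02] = 3.84*c^2 - 3.32*c + 0.86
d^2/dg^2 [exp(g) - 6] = exp(g)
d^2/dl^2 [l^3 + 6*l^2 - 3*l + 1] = 6*l + 12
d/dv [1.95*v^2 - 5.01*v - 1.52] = 3.9*v - 5.01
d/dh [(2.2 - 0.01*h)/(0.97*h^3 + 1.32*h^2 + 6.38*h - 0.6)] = (0.0194*h^3 - 6.3888*h^2 - 5.808*h - 14.03)/(0.9409*h^6 + 2.5608*h^5 + 14.1196*h^4 + 15.6792*h^3 + 39.1204*h^2 - 7.656*h + 0.36)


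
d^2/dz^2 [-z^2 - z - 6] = -2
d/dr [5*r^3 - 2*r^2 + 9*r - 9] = 15*r^2 - 4*r + 9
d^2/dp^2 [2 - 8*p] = 0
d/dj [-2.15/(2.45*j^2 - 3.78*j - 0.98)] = (10.535*j - 8.127)/(-2.45*j^2 + 3.78*j + 0.98)^2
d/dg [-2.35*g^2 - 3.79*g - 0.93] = -4.7*g - 3.79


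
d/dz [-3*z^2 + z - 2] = 1 - 6*z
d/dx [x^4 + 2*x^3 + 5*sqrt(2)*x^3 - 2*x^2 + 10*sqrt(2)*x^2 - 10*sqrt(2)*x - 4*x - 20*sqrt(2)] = 4*x^3 + 6*x^2 + 15*sqrt(2)*x^2 - 4*x + 20*sqrt(2)*x - 10*sqrt(2) - 4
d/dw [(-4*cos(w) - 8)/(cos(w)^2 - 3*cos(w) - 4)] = 4*(sin(w)^2 - 4*cos(w) + 1)*sin(w)/((cos(w) - 4)^2*(cos(w) + 1)^2)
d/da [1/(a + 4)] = -1/(a + 4)^2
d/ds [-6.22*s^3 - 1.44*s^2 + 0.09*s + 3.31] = -18.66*s^2 - 2.88*s + 0.09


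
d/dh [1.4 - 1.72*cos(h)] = 1.72*sin(h)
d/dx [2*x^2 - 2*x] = 4*x - 2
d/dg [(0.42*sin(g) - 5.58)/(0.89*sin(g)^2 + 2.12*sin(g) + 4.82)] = (-0.3738*sin(g)^2 + 9.9324*sin(g) + 13.854)*cos(g)/(0.7921*sin(g)^4 + 3.7736*sin(g)^3 + 13.074*sin(g)^2 + 20.4368*sin(g) + 23.2324)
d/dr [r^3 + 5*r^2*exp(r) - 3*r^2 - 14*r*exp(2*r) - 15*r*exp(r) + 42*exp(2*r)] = 5*r^2*exp(r) + 3*r^2 - 28*r*exp(2*r) - 5*r*exp(r) - 6*r + 70*exp(2*r) - 15*exp(r)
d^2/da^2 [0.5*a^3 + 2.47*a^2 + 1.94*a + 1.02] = 3.0*a + 4.94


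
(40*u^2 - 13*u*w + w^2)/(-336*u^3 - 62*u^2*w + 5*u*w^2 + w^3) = (-5*u + w)/(42*u^2 + 13*u*w + w^2)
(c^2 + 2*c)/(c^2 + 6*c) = (c + 2)/(c + 6)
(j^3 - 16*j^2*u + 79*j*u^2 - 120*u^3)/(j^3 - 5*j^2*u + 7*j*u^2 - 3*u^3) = (j^2 - 13*j*u + 40*u^2)/(j^2 - 2*j*u + u^2)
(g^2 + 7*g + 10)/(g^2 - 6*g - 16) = (g + 5)/(g - 8)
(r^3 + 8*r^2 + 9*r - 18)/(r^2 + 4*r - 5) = (r^2 + 9*r + 18)/(r + 5)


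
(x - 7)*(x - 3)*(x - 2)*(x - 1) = x^4 - 13*x^3 + 53*x^2 - 83*x + 42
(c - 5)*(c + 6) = c^2 + c - 30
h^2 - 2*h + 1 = (h - 1)^2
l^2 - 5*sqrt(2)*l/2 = l*(l - 5*sqrt(2)/2)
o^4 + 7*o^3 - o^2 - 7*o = o*(o - 1)*(o + 1)*(o + 7)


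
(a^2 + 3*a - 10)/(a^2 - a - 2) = (a + 5)/(a + 1)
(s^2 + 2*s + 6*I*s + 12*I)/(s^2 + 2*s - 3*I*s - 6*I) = (s + 6*I)/(s - 3*I)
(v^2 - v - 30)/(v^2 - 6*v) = (v + 5)/v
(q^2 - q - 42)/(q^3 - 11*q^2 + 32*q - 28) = (q + 6)/(q^2 - 4*q + 4)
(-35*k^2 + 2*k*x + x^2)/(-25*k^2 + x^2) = (7*k + x)/(5*k + x)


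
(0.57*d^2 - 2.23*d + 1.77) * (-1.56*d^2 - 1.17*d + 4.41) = -0.8892*d^4 + 2.8119*d^3 + 2.3616*d^2 - 11.9052*d + 7.8057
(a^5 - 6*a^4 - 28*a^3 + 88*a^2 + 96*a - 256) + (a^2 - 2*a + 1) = a^5 - 6*a^4 - 28*a^3 + 89*a^2 + 94*a - 255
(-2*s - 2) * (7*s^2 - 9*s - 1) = -14*s^3 + 4*s^2 + 20*s + 2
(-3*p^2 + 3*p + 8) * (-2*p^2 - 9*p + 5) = 6*p^4 + 21*p^3 - 58*p^2 - 57*p + 40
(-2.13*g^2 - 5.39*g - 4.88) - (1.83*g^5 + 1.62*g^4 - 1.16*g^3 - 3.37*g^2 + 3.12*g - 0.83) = -1.83*g^5 - 1.62*g^4 + 1.16*g^3 + 1.24*g^2 - 8.51*g - 4.05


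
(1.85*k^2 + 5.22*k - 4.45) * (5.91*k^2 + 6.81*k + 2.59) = 10.9335*k^4 + 43.4487*k^3 + 14.0402*k^2 - 16.7847*k - 11.5255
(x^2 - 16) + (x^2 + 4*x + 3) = 2*x^2 + 4*x - 13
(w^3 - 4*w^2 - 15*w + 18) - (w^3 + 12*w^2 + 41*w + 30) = -16*w^2 - 56*w - 12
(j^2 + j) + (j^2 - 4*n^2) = 2*j^2 + j - 4*n^2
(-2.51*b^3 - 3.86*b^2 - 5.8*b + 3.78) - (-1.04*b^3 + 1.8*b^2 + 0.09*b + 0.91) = -1.47*b^3 - 5.66*b^2 - 5.89*b + 2.87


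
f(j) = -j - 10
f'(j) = -1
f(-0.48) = -9.52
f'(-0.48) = -1.00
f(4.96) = -14.96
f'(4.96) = -1.00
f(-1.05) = -8.95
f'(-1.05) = -1.00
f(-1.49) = -8.51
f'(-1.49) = -1.00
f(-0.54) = -9.46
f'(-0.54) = -1.00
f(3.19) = -13.19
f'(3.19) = -1.00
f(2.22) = -12.22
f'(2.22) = -1.00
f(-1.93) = -8.07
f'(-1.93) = -1.00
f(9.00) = -19.00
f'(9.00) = -1.00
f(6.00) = -16.00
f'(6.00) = -1.00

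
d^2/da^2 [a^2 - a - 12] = 2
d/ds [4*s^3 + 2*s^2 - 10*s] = 12*s^2 + 4*s - 10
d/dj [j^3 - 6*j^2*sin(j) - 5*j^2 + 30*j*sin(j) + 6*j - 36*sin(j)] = -6*j^2*cos(j) + 3*j^2 - 12*j*sin(j) + 30*j*cos(j) - 10*j + 30*sin(j) - 36*cos(j) + 6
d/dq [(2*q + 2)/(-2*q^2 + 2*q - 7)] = 2*(2*q^2 + 4*q - 9)/(4*q^4 - 8*q^3 + 32*q^2 - 28*q + 49)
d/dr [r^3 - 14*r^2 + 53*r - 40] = 3*r^2 - 28*r + 53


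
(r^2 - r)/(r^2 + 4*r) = (r - 1)/(r + 4)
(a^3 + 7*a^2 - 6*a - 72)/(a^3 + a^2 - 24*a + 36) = (a + 4)/(a - 2)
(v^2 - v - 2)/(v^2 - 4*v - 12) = (-v^2 + v + 2)/(-v^2 + 4*v + 12)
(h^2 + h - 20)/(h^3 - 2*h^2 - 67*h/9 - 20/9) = 9*(h + 5)/(9*h^2 + 18*h + 5)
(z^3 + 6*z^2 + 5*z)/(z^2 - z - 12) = z*(z^2 + 6*z + 5)/(z^2 - z - 12)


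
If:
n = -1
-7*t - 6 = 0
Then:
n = -1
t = -6/7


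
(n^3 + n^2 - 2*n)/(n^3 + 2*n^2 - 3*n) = (n + 2)/(n + 3)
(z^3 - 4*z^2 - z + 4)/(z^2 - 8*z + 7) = (z^2 - 3*z - 4)/(z - 7)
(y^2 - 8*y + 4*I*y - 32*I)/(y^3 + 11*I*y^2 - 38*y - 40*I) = (y - 8)/(y^2 + 7*I*y - 10)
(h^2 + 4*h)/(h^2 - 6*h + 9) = h*(h + 4)/(h^2 - 6*h + 9)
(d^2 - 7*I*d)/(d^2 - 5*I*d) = (d - 7*I)/(d - 5*I)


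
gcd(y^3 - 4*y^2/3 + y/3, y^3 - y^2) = y^2 - y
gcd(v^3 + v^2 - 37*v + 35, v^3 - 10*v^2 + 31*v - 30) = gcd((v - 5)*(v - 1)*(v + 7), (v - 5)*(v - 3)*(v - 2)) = v - 5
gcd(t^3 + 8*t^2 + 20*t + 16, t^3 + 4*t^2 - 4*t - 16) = t^2 + 6*t + 8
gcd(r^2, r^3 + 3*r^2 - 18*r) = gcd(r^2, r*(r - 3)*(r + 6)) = r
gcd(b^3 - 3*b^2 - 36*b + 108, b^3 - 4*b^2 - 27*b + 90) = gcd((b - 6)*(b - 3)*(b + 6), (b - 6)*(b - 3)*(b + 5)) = b^2 - 9*b + 18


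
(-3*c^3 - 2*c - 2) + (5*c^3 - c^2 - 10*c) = 2*c^3 - c^2 - 12*c - 2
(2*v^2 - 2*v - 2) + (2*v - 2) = 2*v^2 - 4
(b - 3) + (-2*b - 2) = -b - 5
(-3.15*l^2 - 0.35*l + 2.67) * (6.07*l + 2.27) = -19.1205*l^3 - 9.275*l^2 + 15.4124*l + 6.0609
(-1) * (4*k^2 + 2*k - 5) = -4*k^2 - 2*k + 5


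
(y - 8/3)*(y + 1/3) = y^2 - 7*y/3 - 8/9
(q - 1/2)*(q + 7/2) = q^2 + 3*q - 7/4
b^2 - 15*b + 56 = (b - 8)*(b - 7)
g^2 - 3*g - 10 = (g - 5)*(g + 2)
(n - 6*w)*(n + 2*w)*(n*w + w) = n^3*w - 4*n^2*w^2 + n^2*w - 12*n*w^3 - 4*n*w^2 - 12*w^3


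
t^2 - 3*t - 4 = (t - 4)*(t + 1)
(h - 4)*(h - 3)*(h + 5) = h^3 - 2*h^2 - 23*h + 60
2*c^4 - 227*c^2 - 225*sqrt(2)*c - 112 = (c - 8*sqrt(2))*(c + 7*sqrt(2))*(sqrt(2)*c + 1)^2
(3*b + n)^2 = 9*b^2 + 6*b*n + n^2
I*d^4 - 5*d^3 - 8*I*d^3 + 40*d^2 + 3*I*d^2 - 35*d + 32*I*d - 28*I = (d - 7)*(d + I)*(d + 4*I)*(I*d - I)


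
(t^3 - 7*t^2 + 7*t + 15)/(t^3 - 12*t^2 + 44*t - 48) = (t^3 - 7*t^2 + 7*t + 15)/(t^3 - 12*t^2 + 44*t - 48)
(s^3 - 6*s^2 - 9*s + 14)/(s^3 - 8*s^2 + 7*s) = (s + 2)/s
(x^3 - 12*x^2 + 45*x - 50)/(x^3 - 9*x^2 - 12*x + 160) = (x^2 - 7*x + 10)/(x^2 - 4*x - 32)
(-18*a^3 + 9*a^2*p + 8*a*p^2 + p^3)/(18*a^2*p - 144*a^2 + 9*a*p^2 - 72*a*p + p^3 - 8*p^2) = (-a + p)/(p - 8)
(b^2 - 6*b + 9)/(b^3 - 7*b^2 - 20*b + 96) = (b - 3)/(b^2 - 4*b - 32)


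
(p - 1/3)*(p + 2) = p^2 + 5*p/3 - 2/3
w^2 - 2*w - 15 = (w - 5)*(w + 3)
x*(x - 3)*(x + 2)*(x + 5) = x^4 + 4*x^3 - 11*x^2 - 30*x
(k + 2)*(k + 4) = k^2 + 6*k + 8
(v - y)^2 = v^2 - 2*v*y + y^2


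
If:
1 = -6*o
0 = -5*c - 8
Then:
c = -8/5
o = -1/6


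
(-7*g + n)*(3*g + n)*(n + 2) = -21*g^2*n - 42*g^2 - 4*g*n^2 - 8*g*n + n^3 + 2*n^2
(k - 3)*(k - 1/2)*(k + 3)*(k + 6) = k^4 + 11*k^3/2 - 12*k^2 - 99*k/2 + 27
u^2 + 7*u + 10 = (u + 2)*(u + 5)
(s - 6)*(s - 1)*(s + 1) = s^3 - 6*s^2 - s + 6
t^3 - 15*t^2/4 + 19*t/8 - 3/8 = (t - 3)*(t - 1/2)*(t - 1/4)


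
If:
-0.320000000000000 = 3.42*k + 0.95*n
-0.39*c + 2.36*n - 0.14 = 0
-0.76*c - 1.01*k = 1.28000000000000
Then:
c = -1.64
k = -0.03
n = -0.21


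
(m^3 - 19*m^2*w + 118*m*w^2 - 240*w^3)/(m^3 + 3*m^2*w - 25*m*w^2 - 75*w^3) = (m^2 - 14*m*w + 48*w^2)/(m^2 + 8*m*w + 15*w^2)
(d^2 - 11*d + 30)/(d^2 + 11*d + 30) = (d^2 - 11*d + 30)/(d^2 + 11*d + 30)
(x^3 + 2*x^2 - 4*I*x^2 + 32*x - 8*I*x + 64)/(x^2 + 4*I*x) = x + 2 - 8*I - 16*I/x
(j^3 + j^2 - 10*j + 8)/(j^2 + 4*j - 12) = (j^2 + 3*j - 4)/(j + 6)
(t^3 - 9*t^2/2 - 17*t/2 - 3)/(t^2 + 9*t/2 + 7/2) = (2*t^2 - 11*t - 6)/(2*t + 7)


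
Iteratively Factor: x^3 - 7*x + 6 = (x - 2)*(x^2 + 2*x - 3) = (x - 2)*(x + 3)*(x - 1)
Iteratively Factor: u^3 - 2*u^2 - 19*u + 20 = (u + 4)*(u^2 - 6*u + 5) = (u - 5)*(u + 4)*(u - 1)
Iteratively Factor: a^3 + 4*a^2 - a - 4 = (a - 1)*(a^2 + 5*a + 4) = (a - 1)*(a + 1)*(a + 4)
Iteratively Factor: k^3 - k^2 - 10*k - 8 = (k + 1)*(k^2 - 2*k - 8) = (k + 1)*(k + 2)*(k - 4)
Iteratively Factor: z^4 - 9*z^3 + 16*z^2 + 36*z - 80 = (z - 4)*(z^3 - 5*z^2 - 4*z + 20) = (z - 4)*(z - 2)*(z^2 - 3*z - 10) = (z - 5)*(z - 4)*(z - 2)*(z + 2)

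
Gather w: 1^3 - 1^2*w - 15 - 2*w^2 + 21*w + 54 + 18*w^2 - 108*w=16*w^2 - 88*w + 40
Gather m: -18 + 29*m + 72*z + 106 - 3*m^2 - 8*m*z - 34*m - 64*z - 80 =-3*m^2 + m*(-8*z - 5) + 8*z + 8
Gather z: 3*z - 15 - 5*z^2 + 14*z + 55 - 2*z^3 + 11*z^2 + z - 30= -2*z^3 + 6*z^2 + 18*z + 10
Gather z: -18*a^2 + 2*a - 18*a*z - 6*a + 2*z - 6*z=-18*a^2 - 4*a + z*(-18*a - 4)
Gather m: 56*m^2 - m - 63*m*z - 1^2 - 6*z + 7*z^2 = 56*m^2 + m*(-63*z - 1) + 7*z^2 - 6*z - 1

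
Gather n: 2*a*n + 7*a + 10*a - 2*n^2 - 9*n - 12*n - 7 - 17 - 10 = 17*a - 2*n^2 + n*(2*a - 21) - 34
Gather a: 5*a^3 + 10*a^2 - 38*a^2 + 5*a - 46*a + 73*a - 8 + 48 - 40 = 5*a^3 - 28*a^2 + 32*a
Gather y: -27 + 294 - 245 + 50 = 72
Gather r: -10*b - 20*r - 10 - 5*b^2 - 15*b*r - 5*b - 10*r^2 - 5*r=-5*b^2 - 15*b - 10*r^2 + r*(-15*b - 25) - 10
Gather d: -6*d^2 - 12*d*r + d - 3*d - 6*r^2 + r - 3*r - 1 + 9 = -6*d^2 + d*(-12*r - 2) - 6*r^2 - 2*r + 8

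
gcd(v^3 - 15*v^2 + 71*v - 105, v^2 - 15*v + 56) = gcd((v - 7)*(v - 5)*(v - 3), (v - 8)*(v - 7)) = v - 7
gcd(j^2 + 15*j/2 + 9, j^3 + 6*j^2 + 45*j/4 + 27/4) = j + 3/2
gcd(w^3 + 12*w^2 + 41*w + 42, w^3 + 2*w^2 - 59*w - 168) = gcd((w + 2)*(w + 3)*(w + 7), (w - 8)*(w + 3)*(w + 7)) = w^2 + 10*w + 21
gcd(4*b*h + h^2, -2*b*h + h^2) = h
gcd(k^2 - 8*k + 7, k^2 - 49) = k - 7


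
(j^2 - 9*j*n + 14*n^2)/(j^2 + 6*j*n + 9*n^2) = (j^2 - 9*j*n + 14*n^2)/(j^2 + 6*j*n + 9*n^2)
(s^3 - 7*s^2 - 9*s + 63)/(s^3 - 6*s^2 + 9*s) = (s^2 - 4*s - 21)/(s*(s - 3))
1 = 1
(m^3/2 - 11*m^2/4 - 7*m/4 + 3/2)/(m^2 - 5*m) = (2*m^3 - 11*m^2 - 7*m + 6)/(4*m*(m - 5))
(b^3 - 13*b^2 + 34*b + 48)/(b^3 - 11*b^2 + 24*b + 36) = (b - 8)/(b - 6)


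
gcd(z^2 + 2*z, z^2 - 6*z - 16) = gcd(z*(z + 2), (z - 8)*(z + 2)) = z + 2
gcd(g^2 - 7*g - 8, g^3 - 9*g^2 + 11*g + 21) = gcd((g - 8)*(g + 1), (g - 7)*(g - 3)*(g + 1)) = g + 1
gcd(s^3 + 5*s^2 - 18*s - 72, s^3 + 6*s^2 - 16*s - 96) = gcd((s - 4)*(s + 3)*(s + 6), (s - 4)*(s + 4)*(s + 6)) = s^2 + 2*s - 24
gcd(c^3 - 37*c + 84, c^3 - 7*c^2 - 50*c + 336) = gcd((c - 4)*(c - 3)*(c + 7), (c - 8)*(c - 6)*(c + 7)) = c + 7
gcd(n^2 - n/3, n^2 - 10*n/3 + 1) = n - 1/3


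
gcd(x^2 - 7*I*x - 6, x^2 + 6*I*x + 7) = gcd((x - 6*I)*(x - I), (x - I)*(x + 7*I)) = x - I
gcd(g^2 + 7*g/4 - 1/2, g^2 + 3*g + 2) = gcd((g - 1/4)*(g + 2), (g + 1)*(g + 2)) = g + 2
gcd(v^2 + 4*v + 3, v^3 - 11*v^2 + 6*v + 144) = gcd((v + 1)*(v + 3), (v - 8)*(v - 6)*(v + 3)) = v + 3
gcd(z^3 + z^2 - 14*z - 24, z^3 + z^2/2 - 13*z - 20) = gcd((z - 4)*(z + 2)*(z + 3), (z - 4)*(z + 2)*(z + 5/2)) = z^2 - 2*z - 8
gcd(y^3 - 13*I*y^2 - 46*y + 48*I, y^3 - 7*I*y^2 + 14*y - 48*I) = y^2 - 10*I*y - 16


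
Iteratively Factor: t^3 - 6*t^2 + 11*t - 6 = (t - 2)*(t^2 - 4*t + 3) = (t - 2)*(t - 1)*(t - 3)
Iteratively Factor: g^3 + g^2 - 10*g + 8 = (g - 2)*(g^2 + 3*g - 4) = (g - 2)*(g + 4)*(g - 1)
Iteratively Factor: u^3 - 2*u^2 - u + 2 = (u - 2)*(u^2 - 1) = (u - 2)*(u - 1)*(u + 1)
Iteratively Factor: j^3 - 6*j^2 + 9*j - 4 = (j - 1)*(j^2 - 5*j + 4) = (j - 4)*(j - 1)*(j - 1)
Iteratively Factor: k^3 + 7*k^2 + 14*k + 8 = (k + 1)*(k^2 + 6*k + 8) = (k + 1)*(k + 2)*(k + 4)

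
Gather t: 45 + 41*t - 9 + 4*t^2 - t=4*t^2 + 40*t + 36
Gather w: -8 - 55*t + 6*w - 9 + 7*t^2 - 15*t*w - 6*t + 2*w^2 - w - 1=7*t^2 - 61*t + 2*w^2 + w*(5 - 15*t) - 18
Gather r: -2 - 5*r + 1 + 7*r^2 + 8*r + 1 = 7*r^2 + 3*r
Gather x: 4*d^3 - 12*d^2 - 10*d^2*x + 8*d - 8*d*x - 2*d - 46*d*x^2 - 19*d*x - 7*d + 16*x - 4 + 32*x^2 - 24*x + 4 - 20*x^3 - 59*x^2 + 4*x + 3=4*d^3 - 12*d^2 - d - 20*x^3 + x^2*(-46*d - 27) + x*(-10*d^2 - 27*d - 4) + 3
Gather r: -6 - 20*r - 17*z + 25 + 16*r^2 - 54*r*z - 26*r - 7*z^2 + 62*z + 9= 16*r^2 + r*(-54*z - 46) - 7*z^2 + 45*z + 28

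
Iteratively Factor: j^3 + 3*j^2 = (j)*(j^2 + 3*j) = j^2*(j + 3)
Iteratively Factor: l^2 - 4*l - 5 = (l + 1)*(l - 5)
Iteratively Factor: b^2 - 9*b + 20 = (b - 5)*(b - 4)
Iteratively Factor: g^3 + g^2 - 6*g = (g)*(g^2 + g - 6) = g*(g - 2)*(g + 3)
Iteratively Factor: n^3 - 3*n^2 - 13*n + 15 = (n + 3)*(n^2 - 6*n + 5) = (n - 5)*(n + 3)*(n - 1)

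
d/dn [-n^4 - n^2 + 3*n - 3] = -4*n^3 - 2*n + 3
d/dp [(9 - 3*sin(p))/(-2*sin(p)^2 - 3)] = 3*(12*sin(p) + cos(2*p) + 2)*cos(p)/(4 - cos(2*p))^2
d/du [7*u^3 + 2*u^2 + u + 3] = 21*u^2 + 4*u + 1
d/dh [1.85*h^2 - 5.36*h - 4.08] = 3.7*h - 5.36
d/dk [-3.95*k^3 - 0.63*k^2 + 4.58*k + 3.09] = -11.85*k^2 - 1.26*k + 4.58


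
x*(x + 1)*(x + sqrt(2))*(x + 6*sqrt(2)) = x^4 + x^3 + 7*sqrt(2)*x^3 + 7*sqrt(2)*x^2 + 12*x^2 + 12*x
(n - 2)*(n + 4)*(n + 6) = n^3 + 8*n^2 + 4*n - 48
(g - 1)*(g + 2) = g^2 + g - 2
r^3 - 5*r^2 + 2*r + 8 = (r - 4)*(r - 2)*(r + 1)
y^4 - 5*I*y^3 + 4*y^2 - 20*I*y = y*(y - 5*I)*(y - 2*I)*(y + 2*I)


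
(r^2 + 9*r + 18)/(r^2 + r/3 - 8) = 3*(r + 6)/(3*r - 8)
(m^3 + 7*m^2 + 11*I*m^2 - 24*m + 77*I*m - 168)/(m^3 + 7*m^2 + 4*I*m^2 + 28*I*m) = (m^2 + 11*I*m - 24)/(m*(m + 4*I))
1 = 1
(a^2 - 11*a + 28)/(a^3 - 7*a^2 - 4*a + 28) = (a - 4)/(a^2 - 4)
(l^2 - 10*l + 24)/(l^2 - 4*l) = (l - 6)/l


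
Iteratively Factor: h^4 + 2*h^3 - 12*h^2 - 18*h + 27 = (h - 3)*(h^3 + 5*h^2 + 3*h - 9) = (h - 3)*(h + 3)*(h^2 + 2*h - 3) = (h - 3)*(h - 1)*(h + 3)*(h + 3)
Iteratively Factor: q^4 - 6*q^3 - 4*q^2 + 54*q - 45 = (q - 5)*(q^3 - q^2 - 9*q + 9) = (q - 5)*(q - 1)*(q^2 - 9) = (q - 5)*(q - 1)*(q + 3)*(q - 3)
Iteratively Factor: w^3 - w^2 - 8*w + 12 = (w + 3)*(w^2 - 4*w + 4) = (w - 2)*(w + 3)*(w - 2)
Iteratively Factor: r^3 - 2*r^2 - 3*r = (r - 3)*(r^2 + r) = r*(r - 3)*(r + 1)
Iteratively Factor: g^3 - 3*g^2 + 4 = (g - 2)*(g^2 - g - 2) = (g - 2)*(g + 1)*(g - 2)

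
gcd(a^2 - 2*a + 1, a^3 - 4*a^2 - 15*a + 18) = a - 1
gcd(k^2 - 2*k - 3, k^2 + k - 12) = k - 3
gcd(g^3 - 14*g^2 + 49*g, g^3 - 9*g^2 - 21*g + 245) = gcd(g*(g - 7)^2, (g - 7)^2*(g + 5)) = g^2 - 14*g + 49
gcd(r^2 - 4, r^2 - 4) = r^2 - 4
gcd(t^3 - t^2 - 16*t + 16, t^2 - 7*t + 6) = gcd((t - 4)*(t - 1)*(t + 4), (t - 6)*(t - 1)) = t - 1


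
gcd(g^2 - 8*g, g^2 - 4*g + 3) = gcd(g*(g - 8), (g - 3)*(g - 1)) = 1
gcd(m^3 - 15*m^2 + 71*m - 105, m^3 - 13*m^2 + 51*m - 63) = m^2 - 10*m + 21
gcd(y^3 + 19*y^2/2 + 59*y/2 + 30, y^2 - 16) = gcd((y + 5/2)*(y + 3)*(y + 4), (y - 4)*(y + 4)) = y + 4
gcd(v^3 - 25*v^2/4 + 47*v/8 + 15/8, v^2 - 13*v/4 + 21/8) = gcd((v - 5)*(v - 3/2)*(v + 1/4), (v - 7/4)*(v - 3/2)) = v - 3/2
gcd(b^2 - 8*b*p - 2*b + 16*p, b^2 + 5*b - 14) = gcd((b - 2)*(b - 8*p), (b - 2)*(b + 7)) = b - 2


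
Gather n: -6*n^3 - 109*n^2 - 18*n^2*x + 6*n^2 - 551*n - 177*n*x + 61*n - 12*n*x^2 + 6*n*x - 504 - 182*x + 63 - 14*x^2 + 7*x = -6*n^3 + n^2*(-18*x - 103) + n*(-12*x^2 - 171*x - 490) - 14*x^2 - 175*x - 441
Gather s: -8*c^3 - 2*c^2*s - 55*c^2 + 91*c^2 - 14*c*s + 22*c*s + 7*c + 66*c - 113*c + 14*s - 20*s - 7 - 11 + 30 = -8*c^3 + 36*c^2 - 40*c + s*(-2*c^2 + 8*c - 6) + 12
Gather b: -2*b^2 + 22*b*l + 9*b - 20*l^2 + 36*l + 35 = -2*b^2 + b*(22*l + 9) - 20*l^2 + 36*l + 35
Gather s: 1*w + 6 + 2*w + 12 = 3*w + 18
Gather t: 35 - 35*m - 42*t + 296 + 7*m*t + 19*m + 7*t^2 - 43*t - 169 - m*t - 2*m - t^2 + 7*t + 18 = -18*m + 6*t^2 + t*(6*m - 78) + 180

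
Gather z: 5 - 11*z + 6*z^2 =6*z^2 - 11*z + 5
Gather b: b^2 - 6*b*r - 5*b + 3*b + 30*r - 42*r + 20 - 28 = b^2 + b*(-6*r - 2) - 12*r - 8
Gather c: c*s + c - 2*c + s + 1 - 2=c*(s - 1) + s - 1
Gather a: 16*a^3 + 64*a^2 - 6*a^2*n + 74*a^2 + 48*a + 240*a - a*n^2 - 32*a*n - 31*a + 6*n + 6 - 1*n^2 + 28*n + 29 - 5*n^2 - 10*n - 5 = 16*a^3 + a^2*(138 - 6*n) + a*(-n^2 - 32*n + 257) - 6*n^2 + 24*n + 30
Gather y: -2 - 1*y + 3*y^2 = 3*y^2 - y - 2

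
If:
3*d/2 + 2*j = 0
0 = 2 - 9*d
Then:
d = 2/9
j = -1/6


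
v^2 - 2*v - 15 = (v - 5)*(v + 3)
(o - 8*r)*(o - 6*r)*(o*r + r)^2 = o^4*r^2 - 14*o^3*r^3 + 2*o^3*r^2 + 48*o^2*r^4 - 28*o^2*r^3 + o^2*r^2 + 96*o*r^4 - 14*o*r^3 + 48*r^4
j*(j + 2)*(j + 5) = j^3 + 7*j^2 + 10*j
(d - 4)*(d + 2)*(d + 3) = d^3 + d^2 - 14*d - 24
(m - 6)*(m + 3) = m^2 - 3*m - 18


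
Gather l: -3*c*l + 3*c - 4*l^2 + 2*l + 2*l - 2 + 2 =3*c - 4*l^2 + l*(4 - 3*c)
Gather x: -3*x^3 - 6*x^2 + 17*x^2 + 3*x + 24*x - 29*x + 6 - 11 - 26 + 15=-3*x^3 + 11*x^2 - 2*x - 16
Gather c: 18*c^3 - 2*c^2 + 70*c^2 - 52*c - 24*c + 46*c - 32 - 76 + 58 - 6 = 18*c^3 + 68*c^2 - 30*c - 56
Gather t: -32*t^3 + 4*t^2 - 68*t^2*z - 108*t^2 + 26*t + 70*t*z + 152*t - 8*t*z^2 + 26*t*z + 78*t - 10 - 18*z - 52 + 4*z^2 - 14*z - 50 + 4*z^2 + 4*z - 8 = -32*t^3 + t^2*(-68*z - 104) + t*(-8*z^2 + 96*z + 256) + 8*z^2 - 28*z - 120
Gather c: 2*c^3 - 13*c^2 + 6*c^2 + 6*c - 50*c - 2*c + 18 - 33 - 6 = 2*c^3 - 7*c^2 - 46*c - 21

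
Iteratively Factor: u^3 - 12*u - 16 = (u + 2)*(u^2 - 2*u - 8) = (u - 4)*(u + 2)*(u + 2)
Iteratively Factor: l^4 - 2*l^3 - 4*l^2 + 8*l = (l)*(l^3 - 2*l^2 - 4*l + 8) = l*(l - 2)*(l^2 - 4) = l*(l - 2)^2*(l + 2)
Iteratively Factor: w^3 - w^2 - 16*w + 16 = (w - 4)*(w^2 + 3*w - 4) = (w - 4)*(w - 1)*(w + 4)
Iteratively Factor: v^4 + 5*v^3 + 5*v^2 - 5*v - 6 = (v + 1)*(v^3 + 4*v^2 + v - 6) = (v + 1)*(v + 3)*(v^2 + v - 2) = (v - 1)*(v + 1)*(v + 3)*(v + 2)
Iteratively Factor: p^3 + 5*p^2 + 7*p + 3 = (p + 3)*(p^2 + 2*p + 1) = (p + 1)*(p + 3)*(p + 1)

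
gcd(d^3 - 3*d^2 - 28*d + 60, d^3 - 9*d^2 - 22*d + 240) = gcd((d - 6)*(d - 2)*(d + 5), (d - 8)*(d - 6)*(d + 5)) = d^2 - d - 30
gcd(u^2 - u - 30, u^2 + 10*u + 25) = u + 5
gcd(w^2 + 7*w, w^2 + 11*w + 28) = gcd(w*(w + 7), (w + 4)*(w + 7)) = w + 7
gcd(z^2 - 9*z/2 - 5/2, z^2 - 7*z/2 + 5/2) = 1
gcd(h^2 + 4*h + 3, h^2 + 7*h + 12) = h + 3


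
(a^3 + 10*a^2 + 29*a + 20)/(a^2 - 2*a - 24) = (a^2 + 6*a + 5)/(a - 6)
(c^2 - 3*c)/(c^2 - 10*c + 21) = c/(c - 7)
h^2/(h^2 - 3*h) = h/(h - 3)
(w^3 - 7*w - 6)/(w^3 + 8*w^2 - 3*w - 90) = (w^2 + 3*w + 2)/(w^2 + 11*w + 30)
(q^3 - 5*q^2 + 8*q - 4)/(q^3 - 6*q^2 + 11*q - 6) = (q - 2)/(q - 3)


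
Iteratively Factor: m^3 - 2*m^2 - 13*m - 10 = (m - 5)*(m^2 + 3*m + 2) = (m - 5)*(m + 1)*(m + 2)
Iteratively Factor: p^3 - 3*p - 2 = (p + 1)*(p^2 - p - 2) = (p - 2)*(p + 1)*(p + 1)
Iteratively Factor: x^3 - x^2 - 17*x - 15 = (x - 5)*(x^2 + 4*x + 3) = (x - 5)*(x + 1)*(x + 3)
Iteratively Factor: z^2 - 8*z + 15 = (z - 3)*(z - 5)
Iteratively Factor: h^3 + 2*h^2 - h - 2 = (h + 1)*(h^2 + h - 2) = (h - 1)*(h + 1)*(h + 2)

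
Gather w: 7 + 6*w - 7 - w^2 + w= -w^2 + 7*w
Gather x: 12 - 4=8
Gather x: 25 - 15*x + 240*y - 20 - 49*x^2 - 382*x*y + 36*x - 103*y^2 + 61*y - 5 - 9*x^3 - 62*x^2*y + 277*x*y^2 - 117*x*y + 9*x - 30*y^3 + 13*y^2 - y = -9*x^3 + x^2*(-62*y - 49) + x*(277*y^2 - 499*y + 30) - 30*y^3 - 90*y^2 + 300*y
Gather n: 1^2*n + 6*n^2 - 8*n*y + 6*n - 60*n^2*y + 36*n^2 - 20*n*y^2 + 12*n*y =n^2*(42 - 60*y) + n*(-20*y^2 + 4*y + 7)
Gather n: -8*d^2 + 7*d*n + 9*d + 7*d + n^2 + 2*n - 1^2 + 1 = -8*d^2 + 16*d + n^2 + n*(7*d + 2)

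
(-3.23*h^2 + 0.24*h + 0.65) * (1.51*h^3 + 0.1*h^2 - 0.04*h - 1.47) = -4.8773*h^5 + 0.0394*h^4 + 1.1347*h^3 + 4.8035*h^2 - 0.3788*h - 0.9555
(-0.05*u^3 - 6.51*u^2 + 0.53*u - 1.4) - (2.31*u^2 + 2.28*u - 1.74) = -0.05*u^3 - 8.82*u^2 - 1.75*u + 0.34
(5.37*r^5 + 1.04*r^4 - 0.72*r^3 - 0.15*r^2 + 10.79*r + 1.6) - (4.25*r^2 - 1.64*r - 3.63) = 5.37*r^5 + 1.04*r^4 - 0.72*r^3 - 4.4*r^2 + 12.43*r + 5.23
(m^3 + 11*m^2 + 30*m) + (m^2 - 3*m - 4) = m^3 + 12*m^2 + 27*m - 4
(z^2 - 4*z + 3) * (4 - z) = -z^3 + 8*z^2 - 19*z + 12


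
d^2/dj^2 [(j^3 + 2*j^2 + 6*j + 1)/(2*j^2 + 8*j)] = (14*j^3 + 3*j^2 + 12*j + 16)/(j^3*(j^3 + 12*j^2 + 48*j + 64))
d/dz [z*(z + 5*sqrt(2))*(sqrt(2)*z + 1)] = 3*sqrt(2)*z^2 + 22*z + 5*sqrt(2)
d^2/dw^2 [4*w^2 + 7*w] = 8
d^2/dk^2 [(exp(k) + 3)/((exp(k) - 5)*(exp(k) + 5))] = (exp(4*k) + 12*exp(3*k) + 150*exp(2*k) + 300*exp(k) + 625)*exp(k)/(exp(6*k) - 75*exp(4*k) + 1875*exp(2*k) - 15625)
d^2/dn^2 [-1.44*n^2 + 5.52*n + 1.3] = -2.88000000000000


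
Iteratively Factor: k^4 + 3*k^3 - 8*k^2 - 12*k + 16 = (k + 4)*(k^3 - k^2 - 4*k + 4) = (k + 2)*(k + 4)*(k^2 - 3*k + 2) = (k - 2)*(k + 2)*(k + 4)*(k - 1)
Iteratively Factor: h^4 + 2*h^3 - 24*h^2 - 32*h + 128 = (h + 4)*(h^3 - 2*h^2 - 16*h + 32) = (h - 2)*(h + 4)*(h^2 - 16) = (h - 4)*(h - 2)*(h + 4)*(h + 4)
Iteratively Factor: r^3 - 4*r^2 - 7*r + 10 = (r + 2)*(r^2 - 6*r + 5) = (r - 5)*(r + 2)*(r - 1)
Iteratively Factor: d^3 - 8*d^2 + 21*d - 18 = (d - 3)*(d^2 - 5*d + 6) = (d - 3)*(d - 2)*(d - 3)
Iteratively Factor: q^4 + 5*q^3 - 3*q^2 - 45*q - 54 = (q + 3)*(q^3 + 2*q^2 - 9*q - 18) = (q + 2)*(q + 3)*(q^2 - 9) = (q - 3)*(q + 2)*(q + 3)*(q + 3)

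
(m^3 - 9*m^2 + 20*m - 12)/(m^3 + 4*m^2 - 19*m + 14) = (m - 6)/(m + 7)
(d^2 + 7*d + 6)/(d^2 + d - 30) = (d + 1)/(d - 5)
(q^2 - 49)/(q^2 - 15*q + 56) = (q + 7)/(q - 8)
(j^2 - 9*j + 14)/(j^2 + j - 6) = (j - 7)/(j + 3)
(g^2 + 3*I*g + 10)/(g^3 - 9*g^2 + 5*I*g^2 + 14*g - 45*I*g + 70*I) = (g - 2*I)/(g^2 - 9*g + 14)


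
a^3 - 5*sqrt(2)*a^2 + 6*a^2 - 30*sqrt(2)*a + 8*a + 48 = (a + 6)*(a - 4*sqrt(2))*(a - sqrt(2))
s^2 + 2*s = s*(s + 2)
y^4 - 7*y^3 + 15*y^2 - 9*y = y*(y - 3)^2*(y - 1)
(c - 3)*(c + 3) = c^2 - 9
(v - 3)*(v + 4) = v^2 + v - 12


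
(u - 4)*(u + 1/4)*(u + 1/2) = u^3 - 13*u^2/4 - 23*u/8 - 1/2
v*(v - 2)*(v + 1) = v^3 - v^2 - 2*v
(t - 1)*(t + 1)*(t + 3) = t^3 + 3*t^2 - t - 3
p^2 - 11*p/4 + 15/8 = (p - 3/2)*(p - 5/4)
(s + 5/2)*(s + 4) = s^2 + 13*s/2 + 10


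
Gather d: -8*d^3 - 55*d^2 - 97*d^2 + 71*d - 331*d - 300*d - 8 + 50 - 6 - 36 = -8*d^3 - 152*d^2 - 560*d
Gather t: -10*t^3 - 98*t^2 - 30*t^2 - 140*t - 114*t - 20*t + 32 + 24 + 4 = -10*t^3 - 128*t^2 - 274*t + 60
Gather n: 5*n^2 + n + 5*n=5*n^2 + 6*n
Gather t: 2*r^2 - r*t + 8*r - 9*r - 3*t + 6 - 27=2*r^2 - r + t*(-r - 3) - 21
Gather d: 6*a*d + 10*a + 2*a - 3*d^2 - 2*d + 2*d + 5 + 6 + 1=6*a*d + 12*a - 3*d^2 + 12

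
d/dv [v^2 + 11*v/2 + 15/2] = 2*v + 11/2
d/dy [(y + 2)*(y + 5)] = 2*y + 7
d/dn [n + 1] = 1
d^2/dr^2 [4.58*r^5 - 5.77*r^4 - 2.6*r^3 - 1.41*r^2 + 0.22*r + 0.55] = 91.6*r^3 - 69.24*r^2 - 15.6*r - 2.82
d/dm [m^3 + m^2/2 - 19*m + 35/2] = 3*m^2 + m - 19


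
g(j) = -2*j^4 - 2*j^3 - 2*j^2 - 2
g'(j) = -8*j^3 - 6*j^2 - 4*j = 2*j*(-4*j^2 - 3*j - 2)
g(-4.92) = -984.12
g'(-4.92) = 827.21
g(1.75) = -37.60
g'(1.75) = -68.25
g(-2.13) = -32.91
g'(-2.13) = 58.61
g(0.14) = -2.05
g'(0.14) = -0.70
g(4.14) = -765.73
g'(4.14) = -687.06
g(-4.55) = -712.20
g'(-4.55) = 647.56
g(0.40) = -2.50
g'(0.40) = -3.07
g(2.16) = -75.02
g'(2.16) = -117.26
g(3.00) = -236.00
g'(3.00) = -282.00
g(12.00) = -45218.00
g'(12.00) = -14736.00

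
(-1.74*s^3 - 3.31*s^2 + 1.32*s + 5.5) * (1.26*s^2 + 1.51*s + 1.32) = -2.1924*s^5 - 6.798*s^4 - 5.6317*s^3 + 4.554*s^2 + 10.0474*s + 7.26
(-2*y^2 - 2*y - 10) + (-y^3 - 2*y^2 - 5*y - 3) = -y^3 - 4*y^2 - 7*y - 13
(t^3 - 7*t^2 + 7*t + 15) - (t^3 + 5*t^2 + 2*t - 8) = -12*t^2 + 5*t + 23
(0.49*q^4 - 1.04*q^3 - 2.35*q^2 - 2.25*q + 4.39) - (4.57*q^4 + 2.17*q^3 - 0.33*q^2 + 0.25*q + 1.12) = -4.08*q^4 - 3.21*q^3 - 2.02*q^2 - 2.5*q + 3.27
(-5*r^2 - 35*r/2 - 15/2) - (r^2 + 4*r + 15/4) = -6*r^2 - 43*r/2 - 45/4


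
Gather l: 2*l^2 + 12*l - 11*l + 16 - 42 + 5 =2*l^2 + l - 21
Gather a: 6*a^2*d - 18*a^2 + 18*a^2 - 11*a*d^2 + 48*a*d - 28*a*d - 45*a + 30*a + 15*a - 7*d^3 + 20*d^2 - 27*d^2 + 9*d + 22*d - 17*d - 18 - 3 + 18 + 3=6*a^2*d + a*(-11*d^2 + 20*d) - 7*d^3 - 7*d^2 + 14*d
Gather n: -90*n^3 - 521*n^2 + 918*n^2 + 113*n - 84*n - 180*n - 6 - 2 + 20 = -90*n^3 + 397*n^2 - 151*n + 12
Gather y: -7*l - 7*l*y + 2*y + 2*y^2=-7*l + 2*y^2 + y*(2 - 7*l)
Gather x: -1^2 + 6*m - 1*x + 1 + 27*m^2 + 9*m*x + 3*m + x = 27*m^2 + 9*m*x + 9*m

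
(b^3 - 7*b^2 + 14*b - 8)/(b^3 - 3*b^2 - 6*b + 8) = (b - 2)/(b + 2)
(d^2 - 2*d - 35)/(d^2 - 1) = (d^2 - 2*d - 35)/(d^2 - 1)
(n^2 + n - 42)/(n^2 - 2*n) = (n^2 + n - 42)/(n*(n - 2))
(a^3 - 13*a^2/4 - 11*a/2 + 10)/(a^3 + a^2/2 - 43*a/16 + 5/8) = 4*(a - 4)/(4*a - 1)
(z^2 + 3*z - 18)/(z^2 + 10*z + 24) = (z - 3)/(z + 4)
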